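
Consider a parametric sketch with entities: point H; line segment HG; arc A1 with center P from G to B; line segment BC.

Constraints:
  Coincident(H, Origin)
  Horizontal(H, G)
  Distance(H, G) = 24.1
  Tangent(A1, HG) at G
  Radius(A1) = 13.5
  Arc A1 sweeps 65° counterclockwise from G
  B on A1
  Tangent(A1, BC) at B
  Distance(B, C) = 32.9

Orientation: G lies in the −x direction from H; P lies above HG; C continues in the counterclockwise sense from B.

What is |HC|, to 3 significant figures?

37.7

H is at the origin; H and G share the same y with |HG| = 24.1 and G on the −x side, so G = (-24.1, 0.00). A1 meets HG tangentially, so PG is at right angles to HG, so P = G + (0, 13.5) = (-24.1, 13.5). On A1, G sits at bearing -90° from P; a 65° counterclockwise sweep puts B at bearing -25°, so B = P + 13.5·(cos -25°, sin -25°) = (-11.9, 7.79). Since A1 is tangent to BC there, PB ⟂ BC, so BC runs along (−sin -25°, cos -25°); with |BC| = 32.9, C = (2.04, 37.6). Then |HC| = |C − H| = 37.7.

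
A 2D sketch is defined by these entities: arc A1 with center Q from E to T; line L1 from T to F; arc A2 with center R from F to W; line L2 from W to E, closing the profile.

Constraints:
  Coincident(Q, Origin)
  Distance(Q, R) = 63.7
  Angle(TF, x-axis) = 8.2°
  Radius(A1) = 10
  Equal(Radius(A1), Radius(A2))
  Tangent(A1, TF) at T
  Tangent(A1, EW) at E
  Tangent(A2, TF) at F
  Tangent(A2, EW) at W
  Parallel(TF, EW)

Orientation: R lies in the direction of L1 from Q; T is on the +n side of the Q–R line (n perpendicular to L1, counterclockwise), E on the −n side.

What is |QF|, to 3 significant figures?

64.5

Tangency of A1 to both parallel lines with radius 10.0 puts T and E at Q ± 10.0·n: T = (-1.43, 9.90), E = (1.43, -9.90). Equal radii place F and W the same way about R: F = R + 10.0·n = (61.6, 19.0), W = R − 10.0·n = (64.5, -0.812). Then |QF| = |F − Q| = 64.5.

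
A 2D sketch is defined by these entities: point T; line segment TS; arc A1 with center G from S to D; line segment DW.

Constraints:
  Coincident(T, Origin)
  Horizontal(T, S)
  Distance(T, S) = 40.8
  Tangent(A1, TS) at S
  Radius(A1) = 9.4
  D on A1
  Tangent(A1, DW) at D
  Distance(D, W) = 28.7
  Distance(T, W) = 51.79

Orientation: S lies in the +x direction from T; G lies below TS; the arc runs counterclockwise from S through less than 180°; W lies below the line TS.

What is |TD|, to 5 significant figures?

33.091

Checks: |TS| = 40.80 ✓; |GD| = 9.400 ✓; ∠(GD, DW) = 90.00° ✓; |DW| = 28.70 ✓; |TW| = 51.79 ✓.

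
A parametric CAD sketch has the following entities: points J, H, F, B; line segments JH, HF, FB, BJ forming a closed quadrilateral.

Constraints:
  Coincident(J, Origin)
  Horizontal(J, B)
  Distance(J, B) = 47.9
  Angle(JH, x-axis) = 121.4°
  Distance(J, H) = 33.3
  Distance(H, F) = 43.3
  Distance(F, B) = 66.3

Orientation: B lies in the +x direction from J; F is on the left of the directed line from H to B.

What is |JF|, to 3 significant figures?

59.3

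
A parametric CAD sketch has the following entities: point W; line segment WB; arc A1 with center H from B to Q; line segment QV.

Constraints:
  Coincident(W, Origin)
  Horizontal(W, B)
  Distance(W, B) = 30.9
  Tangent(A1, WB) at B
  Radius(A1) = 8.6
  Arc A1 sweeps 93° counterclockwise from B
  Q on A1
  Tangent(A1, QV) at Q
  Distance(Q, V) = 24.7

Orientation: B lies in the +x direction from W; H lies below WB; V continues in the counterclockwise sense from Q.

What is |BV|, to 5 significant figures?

34.497

W is at the origin; WB is horizontal with |WB| = 30.9 and B on the +x side, so B = (30.900, 0.0000). Since A1 is tangent to WB there, HB ⟂ WB, so H = B + (0, -8.6) = (30.900, -8.6000). On A1, B sits at bearing 90° from H; a 93° counterclockwise sweep puts Q at bearing 183°, so Q = H + 8.6·(cos 183°, sin 183°) = (22.312, -9.0501). The tangent condition forces HQ to be normal to QV, so QV runs along (−sin 183°, cos 183°); with |QV| = 24.7, V = (23.604, -33.716). Then |BV| = |V − B| = 34.497.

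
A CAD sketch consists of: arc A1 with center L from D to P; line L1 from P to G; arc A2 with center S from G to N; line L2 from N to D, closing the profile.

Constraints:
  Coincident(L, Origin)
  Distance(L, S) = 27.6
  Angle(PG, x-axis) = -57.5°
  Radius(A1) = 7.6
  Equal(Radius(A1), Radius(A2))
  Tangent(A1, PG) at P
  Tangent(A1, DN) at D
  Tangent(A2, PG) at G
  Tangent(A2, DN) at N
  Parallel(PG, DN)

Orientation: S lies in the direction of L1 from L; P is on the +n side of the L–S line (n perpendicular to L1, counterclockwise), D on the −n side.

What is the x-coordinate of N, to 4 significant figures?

8.420

The slot axis is L1's direction at -57.5°, so u = (cos -57.5°, sin -57.5°) = (0.5373, -0.8434) and n = (−sin -57.5°, cos -57.5°) = (0.8434, 0.5373). L is at the origin and S lies 27.6 along u from L, so S = 27.6·u = (14.83, -23.28). Tangency of A1 to both parallel lines with radius 7.6 puts P and D at L ± 7.6·n: P = (6.410, 4.083), D = (-6.410, -4.083). Equal radii place G and N the same way about S: G = S + 7.6·n = (21.24, -19.19), N = S − 7.6·n = (8.420, -27.36). So N.x = 8.420.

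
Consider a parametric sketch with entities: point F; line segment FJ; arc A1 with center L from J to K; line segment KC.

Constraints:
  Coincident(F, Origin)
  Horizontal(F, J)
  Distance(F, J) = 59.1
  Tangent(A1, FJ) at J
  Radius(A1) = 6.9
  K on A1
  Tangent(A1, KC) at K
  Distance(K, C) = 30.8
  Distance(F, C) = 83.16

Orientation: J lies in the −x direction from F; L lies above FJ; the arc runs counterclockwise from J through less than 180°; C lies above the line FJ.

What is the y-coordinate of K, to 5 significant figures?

11.802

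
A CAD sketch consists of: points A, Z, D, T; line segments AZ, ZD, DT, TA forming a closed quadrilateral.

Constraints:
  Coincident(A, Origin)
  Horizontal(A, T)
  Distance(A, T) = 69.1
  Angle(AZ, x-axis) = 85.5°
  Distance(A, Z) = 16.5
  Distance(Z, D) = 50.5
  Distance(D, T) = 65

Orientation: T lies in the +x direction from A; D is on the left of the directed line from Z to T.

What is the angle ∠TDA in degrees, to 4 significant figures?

64.46°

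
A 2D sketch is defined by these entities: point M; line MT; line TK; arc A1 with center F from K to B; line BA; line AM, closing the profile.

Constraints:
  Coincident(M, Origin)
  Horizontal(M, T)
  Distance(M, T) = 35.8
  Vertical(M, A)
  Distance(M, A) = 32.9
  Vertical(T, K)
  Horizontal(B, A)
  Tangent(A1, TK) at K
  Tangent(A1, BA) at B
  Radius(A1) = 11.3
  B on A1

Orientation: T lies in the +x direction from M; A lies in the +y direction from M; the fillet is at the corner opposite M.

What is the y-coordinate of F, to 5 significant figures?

21.600

M is at the origin; MT is horizontal with |MT| = 35.8 and T on the +x side, so T = (35.800, 0.0000). M and A share the same x with |MA| = 32.9 and A on the +y side, so A = (0.0000, 32.900). The virtual corner opposite M is at (35.800, 32.900). A1 meets TK tangentially, so FK is at right angles to TK and the tangent condition forces FB to be normal to BA, with radius 11.3, so the center F sits 11.3 in from both sides at F = (24.500, 21.600). So F.y = 21.600.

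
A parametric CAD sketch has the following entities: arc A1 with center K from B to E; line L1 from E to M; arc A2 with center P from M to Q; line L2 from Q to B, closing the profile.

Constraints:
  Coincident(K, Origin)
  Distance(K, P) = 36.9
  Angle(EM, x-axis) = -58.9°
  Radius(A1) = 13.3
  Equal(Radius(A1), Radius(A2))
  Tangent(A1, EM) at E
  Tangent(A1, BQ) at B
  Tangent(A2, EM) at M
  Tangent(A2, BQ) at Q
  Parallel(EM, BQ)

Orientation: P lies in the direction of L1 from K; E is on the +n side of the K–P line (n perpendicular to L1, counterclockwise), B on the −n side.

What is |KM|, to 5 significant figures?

39.224

The slot axis is L1's direction at -58.9°, so u = (cos -58.9°, sin -58.9°) = (0.51653, -0.85627) and n = (−sin -58.9°, cos -58.9°) = (0.85627, 0.51653). K is at the origin and P lies 36.9 along u from K, so P = 36.9·u = (19.060, -31.596). Tangency of A1 to both parallel lines with radius 13.3 puts E and B at K ± 13.3·n: E = (11.388, 6.8699), B = (-11.388, -6.8699). Equal radii place M and Q the same way about P: M = P + 13.3·n = (30.448, -24.726), Q = P − 13.3·n = (7.6717, -38.466). Then |KM| = |M − K| = 39.224.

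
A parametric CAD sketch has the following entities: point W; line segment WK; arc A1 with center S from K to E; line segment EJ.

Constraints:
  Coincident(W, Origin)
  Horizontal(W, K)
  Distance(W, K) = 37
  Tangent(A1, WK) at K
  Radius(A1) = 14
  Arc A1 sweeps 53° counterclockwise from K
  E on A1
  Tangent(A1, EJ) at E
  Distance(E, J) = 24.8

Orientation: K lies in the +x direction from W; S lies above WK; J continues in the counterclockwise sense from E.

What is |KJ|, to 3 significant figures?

36.4

W is at the origin; W and K share the same y with |WK| = 37.0 and K on the +x side, so K = (37.0, 0.00). The tangent condition forces SK to be normal to WK, so S = K + (0, 14) = (37.0, 14.0). On A1, K sits at bearing -90° from S; a 53° counterclockwise sweep puts E at bearing -37°, so E = S + 14.0·(cos -37°, sin -37°) = (48.2, 5.57). A1 meets EJ tangentially, so SE is at right angles to EJ, so EJ runs along (−sin -37°, cos -37°); with |EJ| = 24.8, J = (63.1, 25.4). Then |KJ| = |J − K| = 36.4.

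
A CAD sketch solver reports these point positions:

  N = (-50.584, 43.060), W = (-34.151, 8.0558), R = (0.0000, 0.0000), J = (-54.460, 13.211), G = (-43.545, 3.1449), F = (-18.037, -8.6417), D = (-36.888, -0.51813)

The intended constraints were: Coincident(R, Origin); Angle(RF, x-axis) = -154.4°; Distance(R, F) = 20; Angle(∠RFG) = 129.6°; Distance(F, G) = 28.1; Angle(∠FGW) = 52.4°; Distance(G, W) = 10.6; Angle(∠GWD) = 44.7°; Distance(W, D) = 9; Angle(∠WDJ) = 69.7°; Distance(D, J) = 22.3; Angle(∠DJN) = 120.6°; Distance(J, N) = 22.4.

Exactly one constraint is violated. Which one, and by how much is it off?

Distance(J, N) = 22.4 — off by 7.70.

R = (0.00, 0.00) ✓; RF at -154.4° ✓; |RF| = 20.00 ✓; ∠RFG = 129.6° ✓; |FG| = 28.10 ✓; ∠FGW = 52.40° ✓; |GW| = 10.60 ✓; ∠GWD = 44.70° ✓; |WD| = 9.000 ✓; ∠WDJ = 69.70° ✓; |DJ| = 22.30 ✓; ∠DJN = 120.6° ✓; |JN| = 30.10 ✗.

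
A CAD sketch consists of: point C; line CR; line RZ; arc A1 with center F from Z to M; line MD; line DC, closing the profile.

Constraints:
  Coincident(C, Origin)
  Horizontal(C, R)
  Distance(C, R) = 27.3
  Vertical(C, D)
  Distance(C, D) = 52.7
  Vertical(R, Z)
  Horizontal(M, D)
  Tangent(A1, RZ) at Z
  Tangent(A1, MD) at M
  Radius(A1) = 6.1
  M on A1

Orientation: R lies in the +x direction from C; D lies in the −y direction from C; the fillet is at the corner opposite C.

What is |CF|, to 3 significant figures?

51.2

C is at the origin; CR is horizontal with |CR| = 27.3 and R on the +x side, so R = (27.3, 0.00). C and D share the same x with |CD| = 52.7 and D on the −y side, so D = (0.00, -52.7). The virtual corner opposite C is at (27.3, -52.7). Tangency of A1 to RZ means the radius FZ is perpendicular to RZ and A1 meets MD tangentially, so FM is at right angles to MD, with radius 6.1, so the center F sits 6.1 in from both sides at F = (21.2, -46.6). Then |CF| = |F − C| = 51.2.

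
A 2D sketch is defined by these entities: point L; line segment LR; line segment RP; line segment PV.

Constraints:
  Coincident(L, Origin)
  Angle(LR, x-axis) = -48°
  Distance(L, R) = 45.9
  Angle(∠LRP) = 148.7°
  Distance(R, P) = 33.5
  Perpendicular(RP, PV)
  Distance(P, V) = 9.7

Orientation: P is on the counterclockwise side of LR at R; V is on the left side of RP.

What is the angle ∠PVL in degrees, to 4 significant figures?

101.0°

L is at the origin; LR runs at -48.0° with length 45.9, so R = 45.9·(cos -48.0°, sin -48.0°) = (30.71, -34.11). ∠LRP = 148.7°, so RP runs at -48.0° + (180° − 148.7°) = -16.70° from the x-axis; with |RP| = 33.5, P = R + 33.5·(cos -16.70°, sin -16.70°) = (62.80, -43.74). RP ⟂ PV; with |PV| = 9.7 on the left of RP, V = P + 9.7·(0.2874, 0.9578) = (65.59, -34.45). Then cos ∠PVL = VP·VL / (|VP||VL|), giving 101.0°.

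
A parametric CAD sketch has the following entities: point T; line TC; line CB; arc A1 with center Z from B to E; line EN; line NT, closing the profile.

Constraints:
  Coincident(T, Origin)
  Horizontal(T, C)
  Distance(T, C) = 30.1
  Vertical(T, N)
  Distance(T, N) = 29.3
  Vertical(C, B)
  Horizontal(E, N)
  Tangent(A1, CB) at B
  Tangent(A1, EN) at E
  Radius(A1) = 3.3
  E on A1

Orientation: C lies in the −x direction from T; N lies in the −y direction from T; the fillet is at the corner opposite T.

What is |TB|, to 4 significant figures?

39.77

The virtual corner opposite T is at (-30.10, -29.30). A1 meets CB tangentially, so ZB is at right angles to CB and the tangent condition forces ZE to be normal to EN, with radius 3.3, so the center Z sits 3.3 in from both sides at Z = (-26.80, -26.00). That places the tangent points at B = (-30.10, -26.00) on CB and E = (-26.80, -29.30) on EN. Then |TB| = |B − T| = 39.77.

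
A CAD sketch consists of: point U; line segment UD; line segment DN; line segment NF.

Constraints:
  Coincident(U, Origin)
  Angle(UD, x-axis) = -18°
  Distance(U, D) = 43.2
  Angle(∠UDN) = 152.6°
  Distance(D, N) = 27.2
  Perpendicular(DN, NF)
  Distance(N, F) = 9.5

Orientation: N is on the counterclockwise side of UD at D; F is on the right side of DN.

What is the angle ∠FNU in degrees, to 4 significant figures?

106.9°

U is at the origin; UD runs at -18.0° with length 43.2, so D = 43.2·(cos -18.0°, sin -18.0°) = (41.09, -13.35). ∠UDN = 152.6°, so DN runs at -18.0° + (180° − 152.6°) = 9.400° from the x-axis; with |DN| = 27.2, N = D + 27.2·(cos 9.400°, sin 9.400°) = (67.92, -8.907). The perpendicularity gives NF at right angles to DN; with |NF| = 9.5 on the right of DN, F = N + 9.5·(0.1633, -0.9866) = (69.47, -18.28). Then cos ∠FNU = NF·NU / (|NF||NU|), giving 106.9°.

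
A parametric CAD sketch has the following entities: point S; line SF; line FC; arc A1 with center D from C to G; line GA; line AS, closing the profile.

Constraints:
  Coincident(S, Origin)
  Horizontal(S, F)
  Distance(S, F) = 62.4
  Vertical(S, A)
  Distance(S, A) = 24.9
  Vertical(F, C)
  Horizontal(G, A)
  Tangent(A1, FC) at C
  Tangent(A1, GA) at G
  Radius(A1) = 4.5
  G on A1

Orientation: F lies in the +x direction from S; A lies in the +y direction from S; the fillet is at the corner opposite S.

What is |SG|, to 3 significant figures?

63.0

S is at the origin; SF is horizontal with |SF| = 62.4 and F on the +x side, so F = (62.4, 0.00). SA is vertical with |SA| = 24.9 and A on the +y side, so A = (0.00, 24.9). The virtual corner opposite S is at (62.4, 24.9). The tangent condition forces DC to be normal to FC and tangency of A1 to GA means the radius DG is perpendicular to GA, with radius 4.5, so the center D sits 4.5 in from both sides at D = (57.9, 20.4). That places the tangent points at C = (62.4, 20.4) on FC and G = (57.9, 24.9) on GA. Then |SG| = |G − S| = 63.0.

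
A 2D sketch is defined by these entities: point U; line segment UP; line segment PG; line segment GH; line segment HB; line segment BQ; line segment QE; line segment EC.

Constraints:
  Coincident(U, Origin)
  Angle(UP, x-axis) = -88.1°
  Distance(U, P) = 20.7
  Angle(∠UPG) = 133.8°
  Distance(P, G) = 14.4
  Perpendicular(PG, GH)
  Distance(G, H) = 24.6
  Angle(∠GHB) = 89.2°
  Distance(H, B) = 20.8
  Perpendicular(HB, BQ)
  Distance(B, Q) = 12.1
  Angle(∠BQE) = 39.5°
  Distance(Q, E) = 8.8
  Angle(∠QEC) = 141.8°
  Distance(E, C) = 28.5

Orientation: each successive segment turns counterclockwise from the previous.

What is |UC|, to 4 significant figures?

35.45

∠BQE = 39.5° gives QE at 9.400° from the x-axis; with |QE| = 8.8, E = (12.89, -6.003). ∠QEC = 141.8° gives EC at 47.60° from the x-axis; with |EC| = 28.5, C = (32.10, 15.04). Then |UC| = |C − U| = 35.45.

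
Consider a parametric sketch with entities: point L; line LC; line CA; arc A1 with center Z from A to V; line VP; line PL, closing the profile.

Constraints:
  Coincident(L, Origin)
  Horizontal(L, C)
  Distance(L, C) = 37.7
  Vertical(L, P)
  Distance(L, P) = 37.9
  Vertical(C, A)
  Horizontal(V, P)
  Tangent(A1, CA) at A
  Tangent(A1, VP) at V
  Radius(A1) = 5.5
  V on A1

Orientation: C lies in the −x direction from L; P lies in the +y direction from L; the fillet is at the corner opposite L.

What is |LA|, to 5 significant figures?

49.710

The virtual corner opposite L is at (-37.700, 37.900). Since A1 is tangent to CA there, ZA ⟂ CA and A1 meets VP tangentially, so ZV is at right angles to VP, with radius 5.5, so the center Z sits 5.5 in from both sides at Z = (-32.200, 32.400). That places the tangent points at A = (-37.700, 32.400) on CA and V = (-32.200, 37.900) on VP. Then |LA| = |A − L| = 49.710.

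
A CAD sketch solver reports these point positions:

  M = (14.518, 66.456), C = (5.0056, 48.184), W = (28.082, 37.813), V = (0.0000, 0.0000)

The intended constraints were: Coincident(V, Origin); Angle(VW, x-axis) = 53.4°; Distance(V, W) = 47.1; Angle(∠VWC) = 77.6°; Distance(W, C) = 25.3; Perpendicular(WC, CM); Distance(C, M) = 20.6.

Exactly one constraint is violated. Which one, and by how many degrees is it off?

Perpendicular(WC, CM) — off by 3.30°.

V = (0.00, 0.00) ✓; VW at 53.40° ✓; |VW| = 47.10 ✓; ∠VWC = 77.60° ✓; |WC| = 25.30 ✓; ∠(WC, CM) = 93.30° ✗; |CM| = 20.60 ✓.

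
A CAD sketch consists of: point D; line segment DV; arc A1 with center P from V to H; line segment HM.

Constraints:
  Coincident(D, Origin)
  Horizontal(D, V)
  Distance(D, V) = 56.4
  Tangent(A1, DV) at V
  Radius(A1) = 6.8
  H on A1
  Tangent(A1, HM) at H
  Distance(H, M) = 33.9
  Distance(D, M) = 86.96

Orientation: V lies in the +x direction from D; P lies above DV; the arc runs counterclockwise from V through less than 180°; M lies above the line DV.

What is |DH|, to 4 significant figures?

62.05

Checks: D.y = 0.00, V.y = 0.00 ✓; |PH| = 6.800 ✓; ∠(PH, HM) = 90.00° ✓; |HM| = 33.90 ✓; |DM| = 86.96 ✓.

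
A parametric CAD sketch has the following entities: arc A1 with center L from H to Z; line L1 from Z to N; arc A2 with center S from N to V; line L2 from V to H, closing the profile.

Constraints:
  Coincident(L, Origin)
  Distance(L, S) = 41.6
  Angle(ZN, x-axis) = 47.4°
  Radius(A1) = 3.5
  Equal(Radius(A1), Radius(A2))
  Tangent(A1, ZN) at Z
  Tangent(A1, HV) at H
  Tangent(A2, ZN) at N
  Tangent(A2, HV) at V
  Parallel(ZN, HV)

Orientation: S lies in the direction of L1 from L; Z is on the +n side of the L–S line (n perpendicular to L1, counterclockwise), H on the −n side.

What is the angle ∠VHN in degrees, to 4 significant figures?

9.552°

The slot axis is L1's direction at 47.4°, so u = (cos 47.4°, sin 47.4°) = (0.6769, 0.7361) and n = (−sin 47.4°, cos 47.4°) = (-0.7361, 0.6769). L is at the origin and S lies 41.6 along u from L, so S = 41.6·u = (28.16, 30.62). Tangency of A1 to both parallel lines with radius 3.5 puts Z and H at L ± 3.5·n: Z = (-2.576, 2.369), H = (2.576, -2.369). Equal radii place N and V the same way about S: N = S + 3.5·n = (25.58, 32.99), V = S − 3.5·n = (30.73, 28.25). Then cos ∠VHN = HV·HN / (|HV||HN|), giving 9.552°.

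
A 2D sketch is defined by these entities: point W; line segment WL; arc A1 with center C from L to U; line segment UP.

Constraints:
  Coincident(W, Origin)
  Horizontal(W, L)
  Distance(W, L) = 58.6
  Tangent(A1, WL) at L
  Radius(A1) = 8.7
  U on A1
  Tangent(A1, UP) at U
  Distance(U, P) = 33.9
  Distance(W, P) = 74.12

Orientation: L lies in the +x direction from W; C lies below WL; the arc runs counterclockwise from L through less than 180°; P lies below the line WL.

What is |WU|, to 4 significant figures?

51.48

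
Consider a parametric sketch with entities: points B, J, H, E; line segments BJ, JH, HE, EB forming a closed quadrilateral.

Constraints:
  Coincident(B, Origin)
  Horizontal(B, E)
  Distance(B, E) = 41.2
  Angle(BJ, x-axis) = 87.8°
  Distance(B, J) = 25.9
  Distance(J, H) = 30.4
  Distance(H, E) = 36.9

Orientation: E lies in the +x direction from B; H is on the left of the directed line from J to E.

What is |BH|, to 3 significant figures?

46.2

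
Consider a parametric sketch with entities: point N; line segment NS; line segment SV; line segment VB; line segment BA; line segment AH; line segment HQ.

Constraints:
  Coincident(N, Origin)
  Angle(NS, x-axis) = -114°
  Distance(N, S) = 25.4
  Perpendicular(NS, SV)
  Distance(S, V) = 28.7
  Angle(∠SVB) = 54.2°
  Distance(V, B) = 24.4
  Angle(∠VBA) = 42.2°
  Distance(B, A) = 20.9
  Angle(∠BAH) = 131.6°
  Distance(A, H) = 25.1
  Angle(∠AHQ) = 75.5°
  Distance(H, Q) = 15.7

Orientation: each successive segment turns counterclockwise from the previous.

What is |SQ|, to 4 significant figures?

38.12

N is at the origin; NS runs at -114.0° with length 25.4, so S = (-10.33, -23.20). NS ⟂ SV, so SV runs at -24.00°; with |SV| = 28.7, V = (15.89, -34.88). ∠SVB = 54.2° gives VB at 101.8° from the x-axis; with |VB| = 24.4, B = (10.90, -10.99). ∠VBA = 42.2° gives BA at -120.4° from the x-axis; with |BA| = 20.9, A = (0.3218, -29.02). ∠BAH = 131.6° gives AH at -72.00° from the x-axis; with |AH| = 25.1, H = (8.078, -52.89). ∠AHQ = 75.5° gives HQ at 32.50° from the x-axis; with |HQ| = 15.7, Q = (21.32, -44.46). Then |SQ| = |Q − S| = 38.12.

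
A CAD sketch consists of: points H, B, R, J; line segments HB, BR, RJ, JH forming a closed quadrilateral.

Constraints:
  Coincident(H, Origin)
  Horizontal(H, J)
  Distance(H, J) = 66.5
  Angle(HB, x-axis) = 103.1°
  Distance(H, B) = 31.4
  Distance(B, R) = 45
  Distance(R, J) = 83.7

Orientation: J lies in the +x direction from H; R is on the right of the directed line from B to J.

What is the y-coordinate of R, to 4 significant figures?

-13.51

Checks: |BR| = 45.00 ✓; |RJ| = 83.70 ✓.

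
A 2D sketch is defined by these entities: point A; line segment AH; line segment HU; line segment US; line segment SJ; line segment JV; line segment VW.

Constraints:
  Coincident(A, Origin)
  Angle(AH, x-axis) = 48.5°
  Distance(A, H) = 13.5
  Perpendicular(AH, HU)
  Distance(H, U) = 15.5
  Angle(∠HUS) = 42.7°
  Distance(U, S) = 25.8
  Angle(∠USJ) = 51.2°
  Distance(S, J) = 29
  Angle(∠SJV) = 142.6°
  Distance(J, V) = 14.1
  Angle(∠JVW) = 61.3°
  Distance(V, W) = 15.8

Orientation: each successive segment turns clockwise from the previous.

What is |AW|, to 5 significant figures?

24.709

A is at the origin; AH runs at 48.5° with length 13.5, so H = (8.9454, 10.111). AH is perpendicular to HU, so HU runs at -41.500°; with |HU| = 15.5, U = (20.554, -0.15971). ∠HUS = 42.7° gives US at -178.80° from the x-axis; with |US| = 25.8, S = (-5.2402, -0.70002). ∠USJ = 51.2° gives SJ at 52.400° from the x-axis; with |SJ| = 29.0, J = (12.454, 22.276). ∠SJV = 142.6° gives JV at 15.000° from the x-axis; with |JV| = 14.1, V = (26.074, 25.926). ∠JVW = 61.3° gives VW at -103.70° from the x-axis; with |VW| = 15.8, W = (22.332, 10.575). Then |AW| = |W − A| = 24.709.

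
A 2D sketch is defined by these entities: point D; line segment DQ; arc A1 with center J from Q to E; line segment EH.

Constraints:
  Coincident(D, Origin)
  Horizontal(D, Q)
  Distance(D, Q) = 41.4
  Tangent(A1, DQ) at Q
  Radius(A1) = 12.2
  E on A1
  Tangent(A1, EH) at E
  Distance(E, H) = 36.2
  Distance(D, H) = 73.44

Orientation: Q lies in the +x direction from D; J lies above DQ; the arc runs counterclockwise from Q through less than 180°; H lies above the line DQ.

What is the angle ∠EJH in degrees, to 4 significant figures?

71.38°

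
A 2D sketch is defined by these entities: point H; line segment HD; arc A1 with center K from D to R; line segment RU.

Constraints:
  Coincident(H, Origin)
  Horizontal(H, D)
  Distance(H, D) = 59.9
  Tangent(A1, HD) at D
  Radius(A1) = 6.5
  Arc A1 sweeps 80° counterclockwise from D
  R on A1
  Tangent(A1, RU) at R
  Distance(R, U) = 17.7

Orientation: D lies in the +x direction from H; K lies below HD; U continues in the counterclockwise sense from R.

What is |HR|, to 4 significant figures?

53.77

H is at the origin; HD is horizontal with |HD| = 59.9 and D on the +x side, so D = (59.90, 0.000). Since A1 is tangent to HD there, KD ⟂ HD, so K = D + (0, -6.5) = (59.90, -6.500). On A1, D sits at bearing 90° from K; an 80° counterclockwise sweep puts R at bearing 170°, so R = K + 6.5·(cos 170°, sin 170°) = (53.50, -5.371). Then |HR| = |R − H| = 53.77.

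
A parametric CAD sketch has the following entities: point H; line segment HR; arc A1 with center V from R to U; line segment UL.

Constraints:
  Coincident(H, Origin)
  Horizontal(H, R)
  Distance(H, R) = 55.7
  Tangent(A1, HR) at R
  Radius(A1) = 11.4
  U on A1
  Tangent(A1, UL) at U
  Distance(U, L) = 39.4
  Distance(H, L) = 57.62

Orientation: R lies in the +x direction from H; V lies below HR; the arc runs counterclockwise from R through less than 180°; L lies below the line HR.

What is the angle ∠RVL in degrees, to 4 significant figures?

148.4°

Checks: |VU| = 11.40 ✓; ∠(VU, UL) = 90.00° ✓; |UL| = 39.40 ✓; |HL| = 57.62 ✓.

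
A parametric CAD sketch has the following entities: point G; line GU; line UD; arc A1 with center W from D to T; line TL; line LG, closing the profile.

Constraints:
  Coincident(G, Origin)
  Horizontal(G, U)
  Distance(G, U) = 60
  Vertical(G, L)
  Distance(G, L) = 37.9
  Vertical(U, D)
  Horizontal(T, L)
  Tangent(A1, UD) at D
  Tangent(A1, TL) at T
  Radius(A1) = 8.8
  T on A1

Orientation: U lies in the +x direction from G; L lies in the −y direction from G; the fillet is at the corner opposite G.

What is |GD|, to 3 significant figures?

66.7

G is at the origin; GU is horizontal with |GU| = 60.0 and U on the +x side, so U = (60.0, 0.00). GL is vertical with |GL| = 37.9 and L on the −y side, so L = (0.00, -37.9). The virtual corner opposite G is at (60.0, -37.9). A1 meets UD tangentially, so WD is at right angles to UD and since A1 is tangent to TL there, WT ⟂ TL, with radius 8.8, so the center W sits 8.8 in from both sides at W = (51.2, -29.1). That places the tangent points at D = (60.0, -29.1) on UD and T = (51.2, -37.9) on TL. Then |GD| = |D − G| = 66.7.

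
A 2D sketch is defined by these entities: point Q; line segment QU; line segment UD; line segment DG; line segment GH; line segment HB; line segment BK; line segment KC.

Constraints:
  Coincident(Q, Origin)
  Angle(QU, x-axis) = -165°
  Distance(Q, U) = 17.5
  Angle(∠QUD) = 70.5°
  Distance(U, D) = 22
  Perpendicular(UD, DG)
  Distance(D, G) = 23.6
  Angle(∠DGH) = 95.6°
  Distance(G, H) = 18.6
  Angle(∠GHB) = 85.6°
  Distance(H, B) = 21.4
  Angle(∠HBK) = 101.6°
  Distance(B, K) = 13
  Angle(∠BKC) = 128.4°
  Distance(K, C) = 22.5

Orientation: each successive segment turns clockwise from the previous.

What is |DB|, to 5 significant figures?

19.381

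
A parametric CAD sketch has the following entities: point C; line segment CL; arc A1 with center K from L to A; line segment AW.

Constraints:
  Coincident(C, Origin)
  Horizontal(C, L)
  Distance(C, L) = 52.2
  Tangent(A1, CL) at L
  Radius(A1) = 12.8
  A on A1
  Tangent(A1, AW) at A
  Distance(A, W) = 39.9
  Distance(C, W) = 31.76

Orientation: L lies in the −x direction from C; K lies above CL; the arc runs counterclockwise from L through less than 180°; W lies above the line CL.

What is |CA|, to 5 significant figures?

44.044

C is at the origin; C and L share the same y with |CL| = 52.2 and L on the −x side, so L = (-52.200, 0.0000). A1 meets CL tangentially, so KL is at right angles to CL, so K = L + (0, 12.8) = (-52.200, 12.800). Since KA ⟂ AW (tangency), |KW| = √(12.8² + 39.9²) = 41.903 regardless of where A sits on A1. So W lies on both circle(C, 31.76) and circle(K, 41.903); the above-CL intersection is W = (-13.459, 28.767). A is the foot of the tangent from W: A = (-43.941, 3.0213).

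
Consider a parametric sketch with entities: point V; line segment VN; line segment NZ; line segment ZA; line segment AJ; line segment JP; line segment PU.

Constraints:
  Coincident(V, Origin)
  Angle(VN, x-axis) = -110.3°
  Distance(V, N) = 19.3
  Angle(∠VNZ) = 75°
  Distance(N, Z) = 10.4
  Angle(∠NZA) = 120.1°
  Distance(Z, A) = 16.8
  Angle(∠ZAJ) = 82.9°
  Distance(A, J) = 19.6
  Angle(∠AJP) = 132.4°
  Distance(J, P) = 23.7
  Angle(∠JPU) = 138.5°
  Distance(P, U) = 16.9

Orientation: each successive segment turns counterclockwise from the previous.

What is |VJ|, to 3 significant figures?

5.51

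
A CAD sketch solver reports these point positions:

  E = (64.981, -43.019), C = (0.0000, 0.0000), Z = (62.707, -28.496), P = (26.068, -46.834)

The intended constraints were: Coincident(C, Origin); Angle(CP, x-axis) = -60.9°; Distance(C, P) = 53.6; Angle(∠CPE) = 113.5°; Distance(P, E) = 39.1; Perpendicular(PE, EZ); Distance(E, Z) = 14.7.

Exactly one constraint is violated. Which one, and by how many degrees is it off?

Perpendicular(PE, EZ) — off by 3.30°.

C = (0.00, 0.00) ✓; CP at -60.90° ✓; |CP| = 53.60 ✓; ∠CPE = 113.5° ✓; |PE| = 39.10 ✓; ∠(PE, EZ) = 93.30° ✗; |EZ| = 14.70 ✓.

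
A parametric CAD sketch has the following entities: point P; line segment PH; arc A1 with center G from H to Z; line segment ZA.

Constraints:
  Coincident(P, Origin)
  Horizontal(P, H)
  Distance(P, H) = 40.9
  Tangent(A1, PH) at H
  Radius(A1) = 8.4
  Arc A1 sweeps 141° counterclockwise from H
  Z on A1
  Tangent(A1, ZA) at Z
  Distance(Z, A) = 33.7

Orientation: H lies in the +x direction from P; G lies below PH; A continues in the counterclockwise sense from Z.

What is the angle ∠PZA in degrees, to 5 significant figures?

163.74°

On A1, H sits at bearing 90° from G; a 141° counterclockwise sweep puts Z at bearing 231°, so Z = G + 8.4·(cos 231°, sin 231°) = (35.614, -14.928). Since A1 is tangent to ZA there, GZ ⟂ ZA, so ZA runs along (−sin 231°, cos 231°); with |ZA| = 33.7, A = (61.804, -36.136). Then cos ∠PZA = ZP·ZA / (|ZP||ZA|), giving 163.74°.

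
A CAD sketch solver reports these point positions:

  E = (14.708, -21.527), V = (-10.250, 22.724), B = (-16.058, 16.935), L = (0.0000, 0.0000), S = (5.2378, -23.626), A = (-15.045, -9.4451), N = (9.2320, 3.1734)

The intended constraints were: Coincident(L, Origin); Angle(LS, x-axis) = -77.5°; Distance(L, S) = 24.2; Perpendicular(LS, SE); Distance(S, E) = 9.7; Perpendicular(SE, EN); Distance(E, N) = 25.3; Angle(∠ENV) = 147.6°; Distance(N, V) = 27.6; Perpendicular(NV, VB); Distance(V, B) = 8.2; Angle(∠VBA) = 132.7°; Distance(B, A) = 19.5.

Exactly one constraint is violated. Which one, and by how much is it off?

Distance(B, A) = 19.5 — off by 6.90.

L = (0.00, 0.00) ✓; LS at -77.50° ✓; |LS| = 24.20 ✓; ∠(LS, SE) = 90.00° ✓; |SE| = 9.700 ✓; ∠(SE, EN) = 90.00° ✓; |EN| = 25.30 ✓; ∠ENV = 147.6° ✓; |NV| = 27.60 ✓; ∠(NV, VB) = 90.01° ✓; |VB| = 8.200 ✓; ∠VBA = 132.7° ✓; |BA| = 26.40 ✗.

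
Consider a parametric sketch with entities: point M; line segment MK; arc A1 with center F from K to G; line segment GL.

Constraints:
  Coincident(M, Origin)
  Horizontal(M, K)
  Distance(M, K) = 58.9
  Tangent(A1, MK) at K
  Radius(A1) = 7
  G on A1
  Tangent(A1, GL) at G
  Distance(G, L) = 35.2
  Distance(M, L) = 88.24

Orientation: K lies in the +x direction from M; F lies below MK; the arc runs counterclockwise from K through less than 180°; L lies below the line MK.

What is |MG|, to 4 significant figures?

55.67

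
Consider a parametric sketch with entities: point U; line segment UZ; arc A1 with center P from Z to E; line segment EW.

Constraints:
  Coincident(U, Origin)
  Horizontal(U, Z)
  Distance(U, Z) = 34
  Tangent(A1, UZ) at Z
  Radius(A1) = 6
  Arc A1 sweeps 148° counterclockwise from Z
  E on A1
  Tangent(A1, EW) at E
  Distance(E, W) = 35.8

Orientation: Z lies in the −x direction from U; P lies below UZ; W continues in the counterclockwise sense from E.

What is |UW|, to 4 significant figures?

30.82

U is at the origin; U and Z share the same y with |UZ| = 34.0 and Z on the −x side, so Z = (-34.00, 0.000). A1 meets UZ tangentially, so PZ is at right angles to UZ, so P = Z + (0, -6) = (-34.00, -6.000). On A1, Z sits at bearing 90° from P; a 148° counterclockwise sweep puts E at bearing 238°, so E = P + 6.0·(cos 238°, sin 238°) = (-37.18, -11.09). Tangency of A1 to EW means the radius PE is perpendicular to EW, so EW runs along (−sin 238°, cos 238°); with |EW| = 35.8, W = (-6.819, -30.06). Then |UW| = |W − U| = 30.82.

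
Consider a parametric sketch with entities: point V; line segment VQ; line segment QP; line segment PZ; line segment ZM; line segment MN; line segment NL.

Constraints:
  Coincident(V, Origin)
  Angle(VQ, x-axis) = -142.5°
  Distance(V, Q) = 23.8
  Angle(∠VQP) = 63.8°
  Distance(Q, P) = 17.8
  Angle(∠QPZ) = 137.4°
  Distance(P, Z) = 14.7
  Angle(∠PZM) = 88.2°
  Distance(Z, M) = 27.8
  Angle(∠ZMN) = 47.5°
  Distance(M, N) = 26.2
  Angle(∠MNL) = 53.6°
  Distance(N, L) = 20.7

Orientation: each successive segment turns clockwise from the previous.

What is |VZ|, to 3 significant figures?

21.4

V is at the origin; VQ runs at -142.5° with length 23.8, so Q = (-18.9, -14.5). ∠VQP = 63.8° gives QP at 101° from the x-axis; with |QP| = 17.8, P = (-22.4, 2.97). ∠QPZ = 137.4° gives PZ at 58.7° from the x-axis; with |PZ| = 14.7, Z = (-14.7, 15.5). Then |VZ| = |Z − V| = 21.4.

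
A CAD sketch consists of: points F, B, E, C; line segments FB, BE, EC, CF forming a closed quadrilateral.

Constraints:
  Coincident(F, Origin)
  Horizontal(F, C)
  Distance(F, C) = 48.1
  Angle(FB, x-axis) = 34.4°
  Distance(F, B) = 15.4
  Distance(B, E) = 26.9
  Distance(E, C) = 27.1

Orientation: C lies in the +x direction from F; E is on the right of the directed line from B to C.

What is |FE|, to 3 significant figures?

29.6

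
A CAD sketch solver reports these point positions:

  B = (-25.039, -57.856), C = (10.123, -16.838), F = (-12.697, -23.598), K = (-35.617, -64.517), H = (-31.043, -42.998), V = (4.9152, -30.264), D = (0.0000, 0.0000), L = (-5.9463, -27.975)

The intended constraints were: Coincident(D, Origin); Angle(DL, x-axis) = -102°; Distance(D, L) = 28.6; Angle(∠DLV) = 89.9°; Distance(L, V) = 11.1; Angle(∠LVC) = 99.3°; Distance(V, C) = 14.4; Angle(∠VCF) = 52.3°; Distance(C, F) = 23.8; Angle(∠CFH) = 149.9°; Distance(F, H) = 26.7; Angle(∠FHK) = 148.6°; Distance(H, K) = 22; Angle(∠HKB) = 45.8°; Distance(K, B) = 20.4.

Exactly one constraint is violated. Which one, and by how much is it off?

Distance(K, B) = 20.4 — off by 7.90.

D = (0.00, 0.00) ✓; DL at -102.0° ✓; |DL| = 28.60 ✓; ∠DLV = 89.90° ✓; |LV| = 11.10 ✓; ∠LVC = 99.30° ✓; |VC| = 14.40 ✓; ∠VCF = 52.30° ✓; |CF| = 23.80 ✓; ∠CFH = 149.9° ✓; |FH| = 26.70 ✓; ∠FHK = 148.6° ✓; |HK| = 22.00 ✓; ∠HKB = 45.80° ✓; |KB| = 12.50 ✗.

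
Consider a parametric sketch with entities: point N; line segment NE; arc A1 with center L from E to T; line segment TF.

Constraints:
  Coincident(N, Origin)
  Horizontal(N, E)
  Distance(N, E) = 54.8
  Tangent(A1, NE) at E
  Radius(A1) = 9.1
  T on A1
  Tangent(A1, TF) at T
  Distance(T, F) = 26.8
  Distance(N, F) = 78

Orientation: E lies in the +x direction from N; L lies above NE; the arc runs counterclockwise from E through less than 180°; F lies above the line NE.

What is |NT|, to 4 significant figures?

63.88

Checks: ∠(LE, EN) = 90.00° ✓; |LT| = 9.100 ✓; ∠(LT, TF) = 90.00° ✓; |TF| = 26.80 ✓; |NF| = 78.00 ✓.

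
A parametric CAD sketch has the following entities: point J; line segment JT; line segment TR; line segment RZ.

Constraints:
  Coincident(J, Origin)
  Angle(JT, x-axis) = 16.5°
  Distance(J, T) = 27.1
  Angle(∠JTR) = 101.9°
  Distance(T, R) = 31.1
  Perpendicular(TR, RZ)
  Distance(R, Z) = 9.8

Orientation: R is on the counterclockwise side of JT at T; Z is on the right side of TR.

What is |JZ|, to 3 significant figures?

51.6

J is at the origin; JT runs at 16.5° with length 27.1, so T = 27.1·(cos 16.5°, sin 16.5°) = (26.0, 7.70). ∠JTR = 101.9°, so TR runs at 16.5° + (180° − 101.9°) = 94.6° from the x-axis; with |TR| = 31.1, R = T + 31.1·(cos 94.6°, sin 94.6°) = (23.5, 38.7). The perpendicularity gives RZ at right angles to TR; with |RZ| = 9.8 on the right of TR, Z = R + 9.8·(0.997, 0.0802) = (33.3, 39.5). Then |JZ| = |Z − J| = 51.6.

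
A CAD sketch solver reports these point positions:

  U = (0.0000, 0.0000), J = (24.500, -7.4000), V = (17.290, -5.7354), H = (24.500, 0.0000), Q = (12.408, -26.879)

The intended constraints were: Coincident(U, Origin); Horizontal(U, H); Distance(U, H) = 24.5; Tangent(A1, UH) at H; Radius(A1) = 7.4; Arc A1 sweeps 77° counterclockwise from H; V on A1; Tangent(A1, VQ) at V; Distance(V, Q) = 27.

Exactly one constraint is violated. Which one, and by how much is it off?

Distance(V, Q) = 27 — off by 5.30.

U = (0.00, 0.00) ✓; U.y = 0.00, H.y = 0.00 ✓; |UH| = 24.50 ✓; ∠(JH, HU) = 90.00° ✓; |JH| = 7.400 ✓; bearing(J→V) − bearing(J→H) = 77.00° ✓; |JV| = 7.400 ✓; ∠(JV, VQ) = 90.00° ✓; |VQ| = 21.70 ✗.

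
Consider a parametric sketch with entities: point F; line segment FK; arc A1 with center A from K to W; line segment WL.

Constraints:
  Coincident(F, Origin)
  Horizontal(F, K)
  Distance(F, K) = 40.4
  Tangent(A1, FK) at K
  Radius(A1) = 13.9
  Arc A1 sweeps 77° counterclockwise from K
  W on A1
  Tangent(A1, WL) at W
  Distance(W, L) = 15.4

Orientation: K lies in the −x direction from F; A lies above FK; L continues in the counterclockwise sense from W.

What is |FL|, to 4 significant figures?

34.81

On A1, K sits at bearing -90° from A; a 77° counterclockwise sweep puts W at bearing -13°, so W = A + 13.9·(cos -13°, sin -13°) = (-26.86, 10.77). The tangent condition forces AW to be normal to WL, so WL runs along (−sin -13°, cos -13°); with |WL| = 15.4, L = (-23.39, 25.78). Then |FL| = |L − F| = 34.81.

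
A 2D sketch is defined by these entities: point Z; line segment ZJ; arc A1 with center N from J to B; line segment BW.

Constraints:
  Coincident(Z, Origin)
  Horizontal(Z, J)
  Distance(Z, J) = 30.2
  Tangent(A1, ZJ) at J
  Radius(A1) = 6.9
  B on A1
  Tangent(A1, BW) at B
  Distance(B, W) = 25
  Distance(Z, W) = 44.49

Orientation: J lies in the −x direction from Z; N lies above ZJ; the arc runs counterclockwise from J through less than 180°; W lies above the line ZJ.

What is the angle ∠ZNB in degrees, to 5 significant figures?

27.905°

Checks: |NB| = 6.900 ✓; ∠(NB, BW) = 90.00° ✓; |BW| = 25.00 ✓; |ZW| = 44.49 ✓.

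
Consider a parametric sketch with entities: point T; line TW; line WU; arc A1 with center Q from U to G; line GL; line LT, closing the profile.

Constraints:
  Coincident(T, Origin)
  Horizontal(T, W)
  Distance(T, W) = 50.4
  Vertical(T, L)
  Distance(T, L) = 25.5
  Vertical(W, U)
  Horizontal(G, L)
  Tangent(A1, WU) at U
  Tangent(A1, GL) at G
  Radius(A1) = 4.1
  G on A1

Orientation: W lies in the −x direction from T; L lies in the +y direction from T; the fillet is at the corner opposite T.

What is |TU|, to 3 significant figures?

54.8

The virtual corner opposite T is at (-50.4, 25.5). Tangency of A1 to WU means the radius QU is perpendicular to WU and tangency of A1 to GL means the radius QG is perpendicular to GL, with radius 4.1, so the center Q sits 4.1 in from both sides at Q = (-46.3, 21.4). That places the tangent points at U = (-50.4, 21.4) on WU and G = (-46.3, 25.5) on GL. Then |TU| = |U − T| = 54.8.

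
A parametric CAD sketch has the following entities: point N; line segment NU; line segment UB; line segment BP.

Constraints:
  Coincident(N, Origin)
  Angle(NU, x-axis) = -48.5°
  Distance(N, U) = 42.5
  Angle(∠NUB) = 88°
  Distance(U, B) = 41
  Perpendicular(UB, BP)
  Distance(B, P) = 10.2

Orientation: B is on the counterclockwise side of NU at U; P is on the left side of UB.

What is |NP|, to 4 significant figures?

51.02

N is at the origin; NU runs at -48.5° with length 42.5, so U = 42.5·(cos -48.5°, sin -48.5°) = (28.16, -31.83). ∠NUB = 88.0°, so UB runs at -48.5° + (180° − 88.0°) = 43.50° from the x-axis; with |UB| = 41.0, B = U + 41.0·(cos 43.50°, sin 43.50°) = (57.90, -3.608). The perpendicularity gives BP at right angles to UB; with |BP| = 10.2 on the left of UB, P = B + 10.2·(-0.6884, 0.7254) = (50.88, 3.791). Then |NP| = |P − N| = 51.02.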